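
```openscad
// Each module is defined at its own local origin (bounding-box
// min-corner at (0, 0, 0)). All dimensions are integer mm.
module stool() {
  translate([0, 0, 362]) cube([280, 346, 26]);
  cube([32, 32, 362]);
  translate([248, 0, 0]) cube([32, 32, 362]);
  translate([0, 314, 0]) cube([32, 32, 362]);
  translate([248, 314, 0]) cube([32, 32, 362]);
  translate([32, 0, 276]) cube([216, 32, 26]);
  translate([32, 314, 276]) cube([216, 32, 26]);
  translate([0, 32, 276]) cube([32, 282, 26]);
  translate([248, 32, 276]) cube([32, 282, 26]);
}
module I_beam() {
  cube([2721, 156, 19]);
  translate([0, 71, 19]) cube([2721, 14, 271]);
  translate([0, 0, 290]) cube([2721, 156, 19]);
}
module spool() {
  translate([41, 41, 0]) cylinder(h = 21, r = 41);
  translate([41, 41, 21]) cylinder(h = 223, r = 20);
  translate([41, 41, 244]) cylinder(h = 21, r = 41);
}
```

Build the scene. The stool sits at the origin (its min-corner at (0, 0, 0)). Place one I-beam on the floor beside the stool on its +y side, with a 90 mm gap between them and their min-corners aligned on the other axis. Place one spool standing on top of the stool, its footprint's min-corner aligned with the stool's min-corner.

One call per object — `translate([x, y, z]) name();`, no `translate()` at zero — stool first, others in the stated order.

stool();
translate([0, 436, 0]) I_beam();
translate([0, 0, 388]) spool();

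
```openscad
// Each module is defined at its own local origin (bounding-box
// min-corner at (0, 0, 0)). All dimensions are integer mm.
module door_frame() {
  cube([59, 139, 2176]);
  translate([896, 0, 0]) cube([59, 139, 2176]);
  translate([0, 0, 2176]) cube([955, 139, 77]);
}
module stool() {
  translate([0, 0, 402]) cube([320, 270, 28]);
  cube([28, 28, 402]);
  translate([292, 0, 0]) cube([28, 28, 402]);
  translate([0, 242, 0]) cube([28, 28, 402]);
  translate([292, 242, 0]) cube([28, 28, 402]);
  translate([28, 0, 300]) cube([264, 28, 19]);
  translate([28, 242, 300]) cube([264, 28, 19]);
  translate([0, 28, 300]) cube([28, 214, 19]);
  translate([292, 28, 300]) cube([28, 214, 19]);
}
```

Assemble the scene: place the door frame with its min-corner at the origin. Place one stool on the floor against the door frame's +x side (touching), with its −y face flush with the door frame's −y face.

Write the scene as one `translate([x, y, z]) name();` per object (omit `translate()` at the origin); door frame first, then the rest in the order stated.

door_frame();
translate([955, 0, 0]) stool();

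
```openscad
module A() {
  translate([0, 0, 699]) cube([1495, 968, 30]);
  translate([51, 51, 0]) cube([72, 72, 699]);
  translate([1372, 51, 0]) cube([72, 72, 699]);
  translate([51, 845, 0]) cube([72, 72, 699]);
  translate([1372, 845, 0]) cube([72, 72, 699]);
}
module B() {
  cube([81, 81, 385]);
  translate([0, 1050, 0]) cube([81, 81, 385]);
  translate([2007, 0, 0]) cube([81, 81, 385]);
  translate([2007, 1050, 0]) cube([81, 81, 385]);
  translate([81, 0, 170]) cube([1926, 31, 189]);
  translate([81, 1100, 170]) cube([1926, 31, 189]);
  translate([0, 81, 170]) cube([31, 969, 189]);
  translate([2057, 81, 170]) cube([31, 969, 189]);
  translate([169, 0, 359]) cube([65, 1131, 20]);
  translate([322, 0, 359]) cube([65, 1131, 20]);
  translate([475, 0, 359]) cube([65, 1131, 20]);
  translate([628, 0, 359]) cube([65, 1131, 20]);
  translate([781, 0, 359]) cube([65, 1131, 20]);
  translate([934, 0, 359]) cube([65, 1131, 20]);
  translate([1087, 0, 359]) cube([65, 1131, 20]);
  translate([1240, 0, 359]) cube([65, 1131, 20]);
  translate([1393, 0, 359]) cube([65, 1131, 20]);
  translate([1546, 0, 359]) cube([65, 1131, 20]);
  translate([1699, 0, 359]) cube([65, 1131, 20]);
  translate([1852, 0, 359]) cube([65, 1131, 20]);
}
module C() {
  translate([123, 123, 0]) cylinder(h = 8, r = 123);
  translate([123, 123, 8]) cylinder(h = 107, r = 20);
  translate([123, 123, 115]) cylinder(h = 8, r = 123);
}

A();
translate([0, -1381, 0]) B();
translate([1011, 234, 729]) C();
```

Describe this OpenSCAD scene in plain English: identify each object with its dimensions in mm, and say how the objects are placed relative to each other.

A is a table with a 1495×968 mm rectangular top, 30 mm thick, top surface at z = 729 mm, supported by four 72×72 mm square legs, each inset 51 mm from the nearest pair of top edges, running from the floor.

B is a bed frame 2088 mm long (x) by 1131 mm wide (y). Four 81×81 mm corner posts, 385 mm tall, at the corners of the footprint. Four rails of 31 mm thickness and 189 mm height run between adjacent posts with their undersides at z = 170 mm, their outer faces flush with the outside of the frame (the two x-running rails run between the posts' inner faces; the two y-running rails run between the posts' inner faces). 12 slats, each 65 mm wide (x) and 20 mm thick, lie across the top of the two x-running rails, running the full 1131 mm width of the frame in y; the slats are evenly spaced along x between the inner faces of the end posts with equal gaps (rounded down to the nearest mm) at the −x end and between each pair — any rounding remainder accumulates at the +x end.

C is a spool: two coaxial disc flanges of radius 123 mm and thickness 8 mm, joined by a core cylinder of radius 20 mm and height 107 mm. The lower flange rests on z = 0 and the three cylinders share a vertical axis.

The bed frame is on the floor beside the table on its −y side. The spool is on top of the table.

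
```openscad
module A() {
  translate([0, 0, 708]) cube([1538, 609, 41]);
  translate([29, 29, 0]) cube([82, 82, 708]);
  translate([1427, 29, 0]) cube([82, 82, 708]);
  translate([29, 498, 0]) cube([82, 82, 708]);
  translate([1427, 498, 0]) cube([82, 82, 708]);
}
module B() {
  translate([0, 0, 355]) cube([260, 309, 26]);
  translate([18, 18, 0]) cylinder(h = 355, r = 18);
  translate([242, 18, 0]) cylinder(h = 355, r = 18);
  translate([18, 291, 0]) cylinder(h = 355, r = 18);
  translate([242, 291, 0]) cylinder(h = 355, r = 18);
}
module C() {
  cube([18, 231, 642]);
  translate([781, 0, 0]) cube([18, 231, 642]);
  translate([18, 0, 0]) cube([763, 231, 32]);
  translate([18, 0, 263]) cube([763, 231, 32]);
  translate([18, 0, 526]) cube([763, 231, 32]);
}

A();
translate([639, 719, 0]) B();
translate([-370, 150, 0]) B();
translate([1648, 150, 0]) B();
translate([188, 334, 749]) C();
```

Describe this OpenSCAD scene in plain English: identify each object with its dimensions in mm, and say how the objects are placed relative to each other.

A is a rectangular dining table. The top is 1538×609×41 mm with its upper surface at z = 749 mm. It stands on four 82×82 mm square legs, each inset 29 mm from the nearest pair of top edges, running from the floor to the underside of the top.

B is a simple wooden stool: a rectangular seat 260 mm (x) by 309 mm (y), 26 mm thick, top face at z = 381 mm, on four round legs, each 36 mm in diameter. The legs rest on z = 0, each leg's axis is inset half a diameter from the nearest pair of seat edges (so the leg's bounding box is flush with the corner).

C is a bookshelf 799 mm wide overall, 231 mm deep and 642 mm tall. The two sides are 18 mm thick vertical panels. 3 horizontal shelves of 32 mm thickness span between the inner faces of the sides; the lowest shelf sits on the floor and shelves are stacked with a clear vertical gap of 231 mm between each pair.

Three stools sit around the table at the +y, −x, +x sides. The bookshelf is on top of the table.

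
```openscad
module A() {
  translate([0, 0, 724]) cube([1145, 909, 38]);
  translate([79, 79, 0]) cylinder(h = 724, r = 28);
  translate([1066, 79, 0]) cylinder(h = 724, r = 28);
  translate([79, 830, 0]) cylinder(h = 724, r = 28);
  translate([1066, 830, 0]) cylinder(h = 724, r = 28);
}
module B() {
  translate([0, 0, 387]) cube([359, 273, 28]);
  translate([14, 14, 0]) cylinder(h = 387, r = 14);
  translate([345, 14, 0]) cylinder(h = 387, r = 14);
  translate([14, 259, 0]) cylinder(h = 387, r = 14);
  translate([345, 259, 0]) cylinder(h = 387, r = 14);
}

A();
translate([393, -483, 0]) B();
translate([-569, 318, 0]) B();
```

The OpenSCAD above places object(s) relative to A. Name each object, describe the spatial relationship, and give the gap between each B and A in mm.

A is a table. B is a stool. Two stools sit around the table at the −y, −x sides. The gap between each stool and the table is 210 mm.

Each stool's nearest face is 210 mm from the table's bounding box.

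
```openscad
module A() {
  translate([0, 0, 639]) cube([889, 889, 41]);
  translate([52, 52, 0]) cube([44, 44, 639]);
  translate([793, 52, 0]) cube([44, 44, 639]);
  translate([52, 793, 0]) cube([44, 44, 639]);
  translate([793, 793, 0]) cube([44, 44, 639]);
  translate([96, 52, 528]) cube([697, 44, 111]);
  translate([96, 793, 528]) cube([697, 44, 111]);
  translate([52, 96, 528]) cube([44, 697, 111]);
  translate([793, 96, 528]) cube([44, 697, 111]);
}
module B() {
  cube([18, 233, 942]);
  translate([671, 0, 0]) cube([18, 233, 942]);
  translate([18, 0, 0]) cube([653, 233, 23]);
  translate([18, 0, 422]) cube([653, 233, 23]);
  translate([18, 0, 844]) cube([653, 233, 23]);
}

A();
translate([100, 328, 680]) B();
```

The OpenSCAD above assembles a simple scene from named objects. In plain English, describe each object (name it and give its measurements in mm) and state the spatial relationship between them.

A is a table with a 889×889 mm rectangular top, 41 mm thick, top surface at z = 680 mm, supported by four 44×44 mm square legs, each inset 52 mm from the nearest pair of top edges, running from the floor. Four apron rails, 44 mm thick and 111 mm tall, run between adjacent legs with their top edges flush with the underside of the top and their outer faces flush with the legs' outer faces.

B is a bookshelf 689 mm wide overall, 233 mm deep and 942 mm tall. The two sides are 18 mm thick vertical panels. 3 horizontal shelves of 23 mm thickness span between the inner faces of the sides; the lowest shelf sits on the floor and shelves are stacked with a clear vertical gap of 399 mm between each pair.

The bookshelf is on top of the table, centred.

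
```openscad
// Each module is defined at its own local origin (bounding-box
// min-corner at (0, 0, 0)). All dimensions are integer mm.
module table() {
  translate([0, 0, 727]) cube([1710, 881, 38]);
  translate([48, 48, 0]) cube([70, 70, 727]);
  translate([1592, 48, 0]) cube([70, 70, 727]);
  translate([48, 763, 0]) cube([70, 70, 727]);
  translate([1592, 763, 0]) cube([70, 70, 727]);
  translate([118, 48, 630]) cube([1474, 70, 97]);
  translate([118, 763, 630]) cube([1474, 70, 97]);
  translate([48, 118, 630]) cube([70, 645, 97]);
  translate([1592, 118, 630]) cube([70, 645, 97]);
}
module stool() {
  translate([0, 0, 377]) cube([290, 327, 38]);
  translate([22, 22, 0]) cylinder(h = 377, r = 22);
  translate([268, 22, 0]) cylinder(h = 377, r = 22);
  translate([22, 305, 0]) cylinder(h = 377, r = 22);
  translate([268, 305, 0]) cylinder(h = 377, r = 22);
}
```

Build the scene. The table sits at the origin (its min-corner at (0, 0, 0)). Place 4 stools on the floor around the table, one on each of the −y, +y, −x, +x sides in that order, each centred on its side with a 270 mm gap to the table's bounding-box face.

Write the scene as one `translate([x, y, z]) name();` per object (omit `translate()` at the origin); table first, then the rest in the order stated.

table();
translate([710, -597, 0]) stool();
translate([710, 1151, 0]) stool();
translate([-560, 277, 0]) stool();
translate([1980, 277, 0]) stool();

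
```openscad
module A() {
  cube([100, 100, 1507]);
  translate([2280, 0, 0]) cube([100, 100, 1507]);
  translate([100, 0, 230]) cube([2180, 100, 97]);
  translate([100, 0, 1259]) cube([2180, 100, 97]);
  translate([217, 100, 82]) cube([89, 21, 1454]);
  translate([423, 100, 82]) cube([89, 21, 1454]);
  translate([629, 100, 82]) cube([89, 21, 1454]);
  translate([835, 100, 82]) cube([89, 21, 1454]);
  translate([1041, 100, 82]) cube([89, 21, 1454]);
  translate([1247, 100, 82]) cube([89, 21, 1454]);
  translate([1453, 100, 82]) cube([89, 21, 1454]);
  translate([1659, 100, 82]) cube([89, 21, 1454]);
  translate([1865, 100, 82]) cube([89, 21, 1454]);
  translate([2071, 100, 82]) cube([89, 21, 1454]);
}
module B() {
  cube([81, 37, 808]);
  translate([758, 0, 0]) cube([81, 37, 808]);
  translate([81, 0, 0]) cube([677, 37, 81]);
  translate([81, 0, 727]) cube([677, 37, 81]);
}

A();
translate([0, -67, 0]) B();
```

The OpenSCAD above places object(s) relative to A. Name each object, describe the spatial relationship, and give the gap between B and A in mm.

The picture frame's nearest face is 30 mm from the fence section's −y face.

A is a fence section. B is a picture frame. The picture frame is on the floor beside the fence section on its −y side. The gap between the picture frame and the fence section is 30 mm.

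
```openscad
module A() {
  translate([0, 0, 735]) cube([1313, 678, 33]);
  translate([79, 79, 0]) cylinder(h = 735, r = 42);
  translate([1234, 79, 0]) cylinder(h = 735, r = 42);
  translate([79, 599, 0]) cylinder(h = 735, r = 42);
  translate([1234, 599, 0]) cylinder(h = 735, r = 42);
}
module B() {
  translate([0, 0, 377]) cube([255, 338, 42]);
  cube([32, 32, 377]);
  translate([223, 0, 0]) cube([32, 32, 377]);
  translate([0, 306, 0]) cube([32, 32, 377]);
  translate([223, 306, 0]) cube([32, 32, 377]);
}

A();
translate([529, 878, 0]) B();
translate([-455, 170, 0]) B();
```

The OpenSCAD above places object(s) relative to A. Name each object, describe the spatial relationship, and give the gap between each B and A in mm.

A is a table. B is a stool. Two stools sit around the table at the +y, −x sides. The gap between each stool and the table is 200 mm.

Each stool's nearest face is 200 mm from the table's bounding box.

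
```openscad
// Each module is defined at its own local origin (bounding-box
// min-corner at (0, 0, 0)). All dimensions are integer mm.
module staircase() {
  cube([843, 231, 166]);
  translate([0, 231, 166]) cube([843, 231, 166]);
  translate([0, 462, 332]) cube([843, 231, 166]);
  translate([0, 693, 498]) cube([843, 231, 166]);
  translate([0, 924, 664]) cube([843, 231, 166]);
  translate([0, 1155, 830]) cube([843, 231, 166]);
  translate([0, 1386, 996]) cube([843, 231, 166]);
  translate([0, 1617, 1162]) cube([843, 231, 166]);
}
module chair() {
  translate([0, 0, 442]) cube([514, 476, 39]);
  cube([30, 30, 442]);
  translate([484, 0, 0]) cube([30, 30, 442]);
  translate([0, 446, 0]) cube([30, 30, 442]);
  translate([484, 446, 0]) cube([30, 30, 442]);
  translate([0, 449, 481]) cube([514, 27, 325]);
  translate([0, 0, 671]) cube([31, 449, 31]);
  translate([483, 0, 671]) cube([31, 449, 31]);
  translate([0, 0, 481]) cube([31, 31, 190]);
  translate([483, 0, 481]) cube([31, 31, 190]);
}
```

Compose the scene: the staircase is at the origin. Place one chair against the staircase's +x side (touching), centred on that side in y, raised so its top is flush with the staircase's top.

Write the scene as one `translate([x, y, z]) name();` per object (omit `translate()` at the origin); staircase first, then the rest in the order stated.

staircase();
translate([843, 686, 522]) chair();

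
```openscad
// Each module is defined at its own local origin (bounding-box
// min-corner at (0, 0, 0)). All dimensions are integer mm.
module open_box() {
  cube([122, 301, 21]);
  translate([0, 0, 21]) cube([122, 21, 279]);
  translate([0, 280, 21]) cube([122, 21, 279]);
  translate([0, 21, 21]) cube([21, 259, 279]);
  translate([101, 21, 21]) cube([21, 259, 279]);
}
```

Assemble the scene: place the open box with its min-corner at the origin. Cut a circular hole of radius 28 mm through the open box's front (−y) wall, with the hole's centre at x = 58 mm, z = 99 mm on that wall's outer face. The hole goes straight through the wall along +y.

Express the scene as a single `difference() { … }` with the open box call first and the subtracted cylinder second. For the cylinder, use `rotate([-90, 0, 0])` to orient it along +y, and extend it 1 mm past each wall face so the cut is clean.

difference() {
  open_box();
  translate([58, -1, 99]) rotate([-90, 0, 0]) cylinder(h = 23, r = 28);
}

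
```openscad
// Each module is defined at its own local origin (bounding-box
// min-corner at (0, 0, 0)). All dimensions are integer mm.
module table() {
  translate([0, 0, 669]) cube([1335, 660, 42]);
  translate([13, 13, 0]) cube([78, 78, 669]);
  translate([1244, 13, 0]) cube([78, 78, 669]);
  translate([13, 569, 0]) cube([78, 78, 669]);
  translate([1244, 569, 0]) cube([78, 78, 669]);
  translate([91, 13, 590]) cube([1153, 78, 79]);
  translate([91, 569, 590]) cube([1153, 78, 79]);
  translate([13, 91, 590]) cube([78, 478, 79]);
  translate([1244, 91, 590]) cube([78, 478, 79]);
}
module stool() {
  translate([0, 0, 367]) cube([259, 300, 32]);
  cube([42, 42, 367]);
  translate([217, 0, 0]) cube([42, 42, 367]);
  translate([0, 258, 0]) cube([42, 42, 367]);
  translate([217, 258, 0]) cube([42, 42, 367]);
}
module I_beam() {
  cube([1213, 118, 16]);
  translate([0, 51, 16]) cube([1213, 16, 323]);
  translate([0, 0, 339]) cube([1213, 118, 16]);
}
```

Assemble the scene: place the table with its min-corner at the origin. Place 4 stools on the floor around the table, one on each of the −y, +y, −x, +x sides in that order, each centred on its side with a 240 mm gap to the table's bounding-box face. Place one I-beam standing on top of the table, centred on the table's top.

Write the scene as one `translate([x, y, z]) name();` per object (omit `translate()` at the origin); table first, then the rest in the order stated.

table();
translate([538, -540, 0]) stool();
translate([538, 900, 0]) stool();
translate([-499, 180, 0]) stool();
translate([1575, 180, 0]) stool();
translate([61, 271, 711]) I_beam();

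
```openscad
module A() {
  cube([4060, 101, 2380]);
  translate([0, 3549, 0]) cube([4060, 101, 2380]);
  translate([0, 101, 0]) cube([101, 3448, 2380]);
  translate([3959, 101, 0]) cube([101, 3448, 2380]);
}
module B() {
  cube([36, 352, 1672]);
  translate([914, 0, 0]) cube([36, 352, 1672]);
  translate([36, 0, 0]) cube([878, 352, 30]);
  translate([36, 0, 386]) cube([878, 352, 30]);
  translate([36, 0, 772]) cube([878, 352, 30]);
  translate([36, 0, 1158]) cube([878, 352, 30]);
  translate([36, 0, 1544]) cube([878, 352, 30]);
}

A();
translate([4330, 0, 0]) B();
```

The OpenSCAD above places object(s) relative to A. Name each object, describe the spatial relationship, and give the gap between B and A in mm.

The bookshelf's nearest face is 270 mm from the house frame's +x face.

A is a house frame. B is a bookshelf. The bookshelf is on the floor beside the house frame on its +x side. The gap between the bookshelf and the house frame is 270 mm.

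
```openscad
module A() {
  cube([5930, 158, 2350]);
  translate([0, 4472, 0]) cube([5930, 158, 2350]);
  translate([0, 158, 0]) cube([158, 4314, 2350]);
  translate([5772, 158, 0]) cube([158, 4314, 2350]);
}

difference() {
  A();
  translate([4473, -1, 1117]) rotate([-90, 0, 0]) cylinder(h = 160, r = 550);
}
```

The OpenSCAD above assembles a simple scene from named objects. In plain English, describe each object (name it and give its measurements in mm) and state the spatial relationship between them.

A is the wall frame of a small rectangular building: four walls, each 2350 mm tall and 158 mm thick, enclosing a footprint 5930 mm (x) by 4630 mm (y) outside-to-outside, with no floor or roof. The front and back walls (the −y and +y sides) span the full width; the two side walls fit between them.

The house frame has a circular hole of radius 550 mm through its front wall, centred at (x = 4473, z = 1117).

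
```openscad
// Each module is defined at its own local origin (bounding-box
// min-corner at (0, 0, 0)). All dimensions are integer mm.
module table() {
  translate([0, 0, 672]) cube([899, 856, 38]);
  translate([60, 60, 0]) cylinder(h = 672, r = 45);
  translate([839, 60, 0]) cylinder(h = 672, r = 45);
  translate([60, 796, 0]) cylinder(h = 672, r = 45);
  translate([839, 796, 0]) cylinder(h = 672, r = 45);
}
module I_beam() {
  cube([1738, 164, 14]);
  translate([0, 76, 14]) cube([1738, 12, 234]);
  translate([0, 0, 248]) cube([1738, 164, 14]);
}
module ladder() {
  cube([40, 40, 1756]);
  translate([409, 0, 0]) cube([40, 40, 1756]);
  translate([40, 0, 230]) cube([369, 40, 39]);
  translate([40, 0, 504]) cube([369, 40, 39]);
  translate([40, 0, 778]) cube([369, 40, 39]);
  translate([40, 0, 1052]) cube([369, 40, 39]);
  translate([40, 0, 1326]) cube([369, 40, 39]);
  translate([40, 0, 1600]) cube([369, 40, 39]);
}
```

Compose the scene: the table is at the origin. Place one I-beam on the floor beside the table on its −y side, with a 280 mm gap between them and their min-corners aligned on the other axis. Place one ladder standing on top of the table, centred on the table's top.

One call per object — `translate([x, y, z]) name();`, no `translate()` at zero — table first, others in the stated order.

table();
translate([0, -444, 0]) I_beam();
translate([225, 408, 710]) ladder();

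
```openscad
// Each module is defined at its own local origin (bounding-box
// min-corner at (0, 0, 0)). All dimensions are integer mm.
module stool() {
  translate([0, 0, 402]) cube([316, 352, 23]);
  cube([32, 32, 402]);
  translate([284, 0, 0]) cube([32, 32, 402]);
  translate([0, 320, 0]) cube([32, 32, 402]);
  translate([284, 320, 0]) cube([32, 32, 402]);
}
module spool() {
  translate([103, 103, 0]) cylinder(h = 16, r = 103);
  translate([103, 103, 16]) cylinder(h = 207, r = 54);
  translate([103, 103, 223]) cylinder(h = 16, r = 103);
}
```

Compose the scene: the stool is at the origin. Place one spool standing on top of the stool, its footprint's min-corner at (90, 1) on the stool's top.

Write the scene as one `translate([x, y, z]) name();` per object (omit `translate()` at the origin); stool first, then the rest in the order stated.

stool();
translate([90, 1, 425]) spool();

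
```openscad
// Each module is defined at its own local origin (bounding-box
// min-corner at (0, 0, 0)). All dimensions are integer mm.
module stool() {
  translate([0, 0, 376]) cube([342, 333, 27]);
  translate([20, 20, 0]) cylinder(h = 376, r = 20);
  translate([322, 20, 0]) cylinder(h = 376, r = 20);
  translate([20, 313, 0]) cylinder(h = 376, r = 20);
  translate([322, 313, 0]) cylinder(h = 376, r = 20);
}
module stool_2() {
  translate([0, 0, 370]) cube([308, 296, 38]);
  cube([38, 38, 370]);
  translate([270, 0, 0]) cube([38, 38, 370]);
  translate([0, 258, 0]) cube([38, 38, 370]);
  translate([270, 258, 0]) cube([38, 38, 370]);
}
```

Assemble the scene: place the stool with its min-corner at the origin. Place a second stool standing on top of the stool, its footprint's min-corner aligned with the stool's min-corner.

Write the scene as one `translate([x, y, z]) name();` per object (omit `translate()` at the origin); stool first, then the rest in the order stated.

stool();
translate([0, 0, 403]) stool_2();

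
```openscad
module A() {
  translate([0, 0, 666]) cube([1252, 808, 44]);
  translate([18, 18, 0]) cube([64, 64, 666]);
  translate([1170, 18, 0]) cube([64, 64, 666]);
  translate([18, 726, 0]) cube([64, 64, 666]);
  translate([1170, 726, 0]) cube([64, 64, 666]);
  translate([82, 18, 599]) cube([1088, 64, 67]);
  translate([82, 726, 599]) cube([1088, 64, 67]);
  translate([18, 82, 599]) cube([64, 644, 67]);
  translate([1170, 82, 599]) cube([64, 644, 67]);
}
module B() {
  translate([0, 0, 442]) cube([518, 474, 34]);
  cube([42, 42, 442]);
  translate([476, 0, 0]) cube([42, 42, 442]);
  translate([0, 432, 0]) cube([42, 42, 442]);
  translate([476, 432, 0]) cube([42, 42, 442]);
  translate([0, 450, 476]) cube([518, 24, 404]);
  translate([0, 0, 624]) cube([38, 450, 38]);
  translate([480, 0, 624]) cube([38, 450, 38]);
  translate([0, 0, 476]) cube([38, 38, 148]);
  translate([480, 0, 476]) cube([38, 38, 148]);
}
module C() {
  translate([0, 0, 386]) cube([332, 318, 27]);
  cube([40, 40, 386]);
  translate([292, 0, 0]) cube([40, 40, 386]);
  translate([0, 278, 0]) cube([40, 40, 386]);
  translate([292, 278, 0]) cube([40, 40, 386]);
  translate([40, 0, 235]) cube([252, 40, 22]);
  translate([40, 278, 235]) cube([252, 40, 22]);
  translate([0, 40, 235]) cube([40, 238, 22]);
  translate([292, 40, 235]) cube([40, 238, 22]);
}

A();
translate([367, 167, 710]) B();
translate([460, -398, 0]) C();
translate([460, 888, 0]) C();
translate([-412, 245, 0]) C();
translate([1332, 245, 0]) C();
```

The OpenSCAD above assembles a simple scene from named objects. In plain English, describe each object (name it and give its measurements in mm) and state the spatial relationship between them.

A is a table: top 1252 mm (x) × 808 mm (y), 44 mm thick, upper face at z = 710 mm, on four 64×64 mm square legs, each inset 18 mm from the nearest pair of top edges, running from z = 0 to the bottom of the top. Four apron rails, 64 mm thick and 67 mm tall, run between adjacent legs with their top edges flush with the underside of the top and their outer faces flush with the legs' outer faces.

B is a chair. The seat is a 518×474×34 mm slab with its top at z = 476 mm, on four 42×42 mm corner legs (flush with the seat edges, standing on z = 0). A flat backrest 24 mm thick, 404 mm tall, spans the full seat width and rises from the seat top along its +y edge, rear face flush with the rear of the seat. Two armrests of 38×38 mm section run along each side from the seat's front edge to the front of the backrest, top faces 186 mm above the seat top and outer faces flush with the seat's x-edges; a 38×38 mm post under the front of each armrest stands on the seat at the front corner.

C is a four-legged stool. The seat is a 332×318×27 mm slab whose top surface is at z = 413 mm; four square legs, each 40×40 mm in cross-section, run from the floor (z = 0) to the underside of the seat, each flush with a corner of the seat. Four stretchers, 40 mm wide and 22 mm tall, connect adjacent legs with their undersides at z = 235 mm, each running between the inner faces of the legs it joins and aligned with the legs' outer faces on the other axis.

The chair is on top of the table, centred. Four stools sit around the table at the −y, +y, −x, +x sides.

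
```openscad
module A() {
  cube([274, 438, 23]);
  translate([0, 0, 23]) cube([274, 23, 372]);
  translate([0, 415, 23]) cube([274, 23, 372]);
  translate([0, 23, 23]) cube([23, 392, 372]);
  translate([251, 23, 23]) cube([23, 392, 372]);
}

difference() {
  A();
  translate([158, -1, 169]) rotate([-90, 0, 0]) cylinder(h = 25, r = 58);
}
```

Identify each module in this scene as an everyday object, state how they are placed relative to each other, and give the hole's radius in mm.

The subtracted cylinder has r = 58 mm.

A is an open box. The open box has a circular hole through its front wall. The hole's radius is 58 mm.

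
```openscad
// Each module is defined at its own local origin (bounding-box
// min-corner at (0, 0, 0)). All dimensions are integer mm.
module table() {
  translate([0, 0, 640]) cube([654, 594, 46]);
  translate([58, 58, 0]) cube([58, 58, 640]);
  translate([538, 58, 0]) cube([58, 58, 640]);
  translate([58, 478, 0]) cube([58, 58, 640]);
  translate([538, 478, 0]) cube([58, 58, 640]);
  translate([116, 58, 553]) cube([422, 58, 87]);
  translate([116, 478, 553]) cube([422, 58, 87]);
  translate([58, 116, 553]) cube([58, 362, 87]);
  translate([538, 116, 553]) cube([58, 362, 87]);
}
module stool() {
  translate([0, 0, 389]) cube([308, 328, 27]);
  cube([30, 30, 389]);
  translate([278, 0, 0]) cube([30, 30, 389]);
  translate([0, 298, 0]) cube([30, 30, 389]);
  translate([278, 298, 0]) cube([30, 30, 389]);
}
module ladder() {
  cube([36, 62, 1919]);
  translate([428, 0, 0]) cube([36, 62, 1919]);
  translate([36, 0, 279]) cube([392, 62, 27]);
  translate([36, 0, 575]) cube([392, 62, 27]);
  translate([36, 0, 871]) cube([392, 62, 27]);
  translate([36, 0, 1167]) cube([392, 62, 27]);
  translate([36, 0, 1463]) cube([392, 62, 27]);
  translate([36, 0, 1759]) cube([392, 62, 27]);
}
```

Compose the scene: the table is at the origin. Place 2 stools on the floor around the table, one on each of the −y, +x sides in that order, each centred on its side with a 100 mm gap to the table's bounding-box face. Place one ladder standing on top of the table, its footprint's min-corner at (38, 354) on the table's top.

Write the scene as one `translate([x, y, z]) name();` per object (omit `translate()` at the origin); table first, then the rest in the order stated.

table();
translate([173, -428, 0]) stool();
translate([754, 133, 0]) stool();
translate([38, 354, 686]) ladder();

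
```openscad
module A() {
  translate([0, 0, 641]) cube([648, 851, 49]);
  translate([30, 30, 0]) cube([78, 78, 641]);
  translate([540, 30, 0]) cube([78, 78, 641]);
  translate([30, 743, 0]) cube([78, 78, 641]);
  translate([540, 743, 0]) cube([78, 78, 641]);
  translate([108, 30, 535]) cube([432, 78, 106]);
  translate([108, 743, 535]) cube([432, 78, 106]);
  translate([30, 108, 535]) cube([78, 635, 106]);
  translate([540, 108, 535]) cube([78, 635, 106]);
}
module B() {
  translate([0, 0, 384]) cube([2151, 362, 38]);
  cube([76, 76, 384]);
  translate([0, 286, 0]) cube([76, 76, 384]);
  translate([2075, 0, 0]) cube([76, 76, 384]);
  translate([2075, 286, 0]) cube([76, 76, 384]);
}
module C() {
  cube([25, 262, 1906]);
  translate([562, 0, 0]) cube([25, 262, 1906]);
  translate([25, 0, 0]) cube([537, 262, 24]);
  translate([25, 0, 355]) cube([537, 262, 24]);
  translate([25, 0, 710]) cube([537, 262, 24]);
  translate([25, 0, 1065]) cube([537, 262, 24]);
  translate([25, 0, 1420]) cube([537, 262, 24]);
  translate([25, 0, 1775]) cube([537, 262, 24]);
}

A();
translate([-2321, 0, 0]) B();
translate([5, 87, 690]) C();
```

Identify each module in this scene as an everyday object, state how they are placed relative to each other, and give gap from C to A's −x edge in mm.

The bookshelf's min-x is at 5; the table's min-x is 0; gap = 5 mm.

A is a table. B is a bench. C is a bookshelf. The bench is on the floor beside the table on its −x side. The bookshelf is on top of the table. The gap from the bookshelf to the table's −x edge is 5 mm.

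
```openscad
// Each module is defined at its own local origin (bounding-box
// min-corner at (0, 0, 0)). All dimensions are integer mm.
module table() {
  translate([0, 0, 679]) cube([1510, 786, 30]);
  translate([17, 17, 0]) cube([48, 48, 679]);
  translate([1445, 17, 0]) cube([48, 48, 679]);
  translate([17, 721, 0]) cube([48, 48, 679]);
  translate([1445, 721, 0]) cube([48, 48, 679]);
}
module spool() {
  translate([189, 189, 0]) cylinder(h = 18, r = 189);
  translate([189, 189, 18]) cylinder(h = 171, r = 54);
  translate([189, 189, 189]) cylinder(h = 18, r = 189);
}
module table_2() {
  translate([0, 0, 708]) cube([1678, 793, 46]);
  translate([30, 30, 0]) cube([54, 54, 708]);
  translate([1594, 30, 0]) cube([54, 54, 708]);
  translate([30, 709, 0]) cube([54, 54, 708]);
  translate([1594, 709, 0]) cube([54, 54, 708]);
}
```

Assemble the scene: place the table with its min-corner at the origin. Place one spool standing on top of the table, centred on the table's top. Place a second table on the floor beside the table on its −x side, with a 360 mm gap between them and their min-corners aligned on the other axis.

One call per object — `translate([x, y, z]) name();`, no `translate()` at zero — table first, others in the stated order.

table();
translate([566, 204, 709]) spool();
translate([-2038, 0, 0]) table_2();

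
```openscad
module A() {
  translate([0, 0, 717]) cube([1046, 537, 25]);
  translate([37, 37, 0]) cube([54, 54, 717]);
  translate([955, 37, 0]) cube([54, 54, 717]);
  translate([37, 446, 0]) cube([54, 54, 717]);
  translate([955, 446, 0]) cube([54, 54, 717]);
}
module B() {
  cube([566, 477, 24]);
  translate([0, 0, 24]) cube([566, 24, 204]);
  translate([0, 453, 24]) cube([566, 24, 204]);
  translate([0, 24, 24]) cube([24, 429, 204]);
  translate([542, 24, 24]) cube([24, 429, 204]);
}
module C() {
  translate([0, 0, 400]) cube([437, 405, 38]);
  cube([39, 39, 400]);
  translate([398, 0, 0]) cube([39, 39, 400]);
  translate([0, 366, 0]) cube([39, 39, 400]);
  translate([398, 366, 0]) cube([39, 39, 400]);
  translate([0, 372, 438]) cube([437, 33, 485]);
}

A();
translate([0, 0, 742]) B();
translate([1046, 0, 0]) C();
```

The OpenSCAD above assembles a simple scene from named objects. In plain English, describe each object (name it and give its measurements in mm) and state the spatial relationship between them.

A is a table with a 1046×537 mm rectangular top, 25 mm thick, top surface at z = 742 mm, supported by four 54×54 mm square legs, each inset 37 mm from the nearest pair of top edges, running from the floor.

B is an open storage box with external size 566×477×228 mm and wall thickness 24 mm (the base is also 24 mm thick). The base covers the whole footprint; the four walls stand on the base, with the y-facing walls full-width and the x-facing walls fitting between their inner faces.

C is a chair: 437×405 mm seat, 38 mm thick, top at z = 438 mm, on four 39 mm square corner legs flush with the seat edges. A 33 mm thick backrest slab spans the full seat width, extending 485 mm above the seat top, its back face flush with the seat's +y edge.

The open box is on top of the table. The chair is against the table's +x side, with their −y faces flush.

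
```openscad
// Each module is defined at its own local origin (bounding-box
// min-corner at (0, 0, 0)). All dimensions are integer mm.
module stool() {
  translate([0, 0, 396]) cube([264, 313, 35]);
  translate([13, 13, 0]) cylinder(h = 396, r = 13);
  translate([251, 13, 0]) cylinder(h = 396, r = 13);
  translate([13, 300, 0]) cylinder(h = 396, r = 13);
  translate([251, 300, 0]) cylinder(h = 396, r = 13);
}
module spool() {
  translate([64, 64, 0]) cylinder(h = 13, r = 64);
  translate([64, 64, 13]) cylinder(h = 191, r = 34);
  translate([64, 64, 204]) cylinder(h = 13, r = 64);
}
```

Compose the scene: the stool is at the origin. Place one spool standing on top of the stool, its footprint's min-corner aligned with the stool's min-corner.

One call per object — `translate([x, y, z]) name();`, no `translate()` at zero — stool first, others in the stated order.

stool();
translate([0, 0, 431]) spool();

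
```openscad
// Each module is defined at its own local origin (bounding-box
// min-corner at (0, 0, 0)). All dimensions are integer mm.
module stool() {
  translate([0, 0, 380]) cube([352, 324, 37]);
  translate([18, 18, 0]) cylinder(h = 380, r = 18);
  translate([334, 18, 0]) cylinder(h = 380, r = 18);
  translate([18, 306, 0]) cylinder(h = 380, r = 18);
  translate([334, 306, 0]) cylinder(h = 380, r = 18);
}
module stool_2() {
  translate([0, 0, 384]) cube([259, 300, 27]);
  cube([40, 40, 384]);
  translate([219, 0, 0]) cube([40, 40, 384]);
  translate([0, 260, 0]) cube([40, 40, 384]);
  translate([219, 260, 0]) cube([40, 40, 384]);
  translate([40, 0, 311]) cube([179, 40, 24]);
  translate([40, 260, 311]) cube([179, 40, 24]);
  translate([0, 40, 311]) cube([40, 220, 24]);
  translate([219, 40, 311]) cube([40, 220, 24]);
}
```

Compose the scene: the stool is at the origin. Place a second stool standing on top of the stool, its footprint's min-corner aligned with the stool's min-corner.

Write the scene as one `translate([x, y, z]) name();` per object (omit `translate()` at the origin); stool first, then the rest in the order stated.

stool();
translate([0, 0, 417]) stool_2();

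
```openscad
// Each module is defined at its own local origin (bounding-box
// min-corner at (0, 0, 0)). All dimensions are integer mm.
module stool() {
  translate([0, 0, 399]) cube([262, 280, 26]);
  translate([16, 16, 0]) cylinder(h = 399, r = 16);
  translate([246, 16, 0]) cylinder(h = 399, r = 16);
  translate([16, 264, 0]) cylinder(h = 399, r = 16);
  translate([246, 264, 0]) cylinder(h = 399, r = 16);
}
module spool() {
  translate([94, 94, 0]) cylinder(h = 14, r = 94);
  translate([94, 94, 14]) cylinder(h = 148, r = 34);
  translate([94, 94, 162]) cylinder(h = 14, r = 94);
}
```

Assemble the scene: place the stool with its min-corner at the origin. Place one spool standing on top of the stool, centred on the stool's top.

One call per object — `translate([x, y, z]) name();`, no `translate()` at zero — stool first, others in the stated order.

stool();
translate([37, 46, 425]) spool();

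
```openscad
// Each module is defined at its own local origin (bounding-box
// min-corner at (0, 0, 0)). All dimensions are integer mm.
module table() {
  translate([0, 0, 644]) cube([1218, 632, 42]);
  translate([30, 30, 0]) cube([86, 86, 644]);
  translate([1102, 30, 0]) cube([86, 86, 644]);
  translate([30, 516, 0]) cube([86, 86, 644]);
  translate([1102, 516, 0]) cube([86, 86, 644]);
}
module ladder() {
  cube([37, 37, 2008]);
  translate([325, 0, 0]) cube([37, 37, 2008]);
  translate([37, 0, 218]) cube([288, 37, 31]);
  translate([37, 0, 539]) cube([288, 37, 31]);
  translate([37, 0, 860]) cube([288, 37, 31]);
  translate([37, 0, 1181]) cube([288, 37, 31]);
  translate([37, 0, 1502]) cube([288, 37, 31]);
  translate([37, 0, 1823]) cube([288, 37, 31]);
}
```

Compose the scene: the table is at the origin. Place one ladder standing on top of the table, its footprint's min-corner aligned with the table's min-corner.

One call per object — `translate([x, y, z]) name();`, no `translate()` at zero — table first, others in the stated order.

table();
translate([0, 0, 686]) ladder();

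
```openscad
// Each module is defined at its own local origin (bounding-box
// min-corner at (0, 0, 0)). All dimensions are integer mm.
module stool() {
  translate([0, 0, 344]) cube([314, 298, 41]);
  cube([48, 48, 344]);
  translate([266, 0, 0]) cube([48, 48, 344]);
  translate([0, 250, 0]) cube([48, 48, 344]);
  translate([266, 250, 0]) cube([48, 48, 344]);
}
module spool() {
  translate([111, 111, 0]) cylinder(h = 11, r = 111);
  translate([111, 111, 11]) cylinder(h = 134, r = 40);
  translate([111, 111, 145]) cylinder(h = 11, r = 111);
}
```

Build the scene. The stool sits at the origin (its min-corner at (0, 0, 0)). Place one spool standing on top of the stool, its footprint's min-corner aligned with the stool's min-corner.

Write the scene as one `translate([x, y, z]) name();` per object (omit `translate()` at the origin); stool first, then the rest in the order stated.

stool();
translate([0, 0, 385]) spool();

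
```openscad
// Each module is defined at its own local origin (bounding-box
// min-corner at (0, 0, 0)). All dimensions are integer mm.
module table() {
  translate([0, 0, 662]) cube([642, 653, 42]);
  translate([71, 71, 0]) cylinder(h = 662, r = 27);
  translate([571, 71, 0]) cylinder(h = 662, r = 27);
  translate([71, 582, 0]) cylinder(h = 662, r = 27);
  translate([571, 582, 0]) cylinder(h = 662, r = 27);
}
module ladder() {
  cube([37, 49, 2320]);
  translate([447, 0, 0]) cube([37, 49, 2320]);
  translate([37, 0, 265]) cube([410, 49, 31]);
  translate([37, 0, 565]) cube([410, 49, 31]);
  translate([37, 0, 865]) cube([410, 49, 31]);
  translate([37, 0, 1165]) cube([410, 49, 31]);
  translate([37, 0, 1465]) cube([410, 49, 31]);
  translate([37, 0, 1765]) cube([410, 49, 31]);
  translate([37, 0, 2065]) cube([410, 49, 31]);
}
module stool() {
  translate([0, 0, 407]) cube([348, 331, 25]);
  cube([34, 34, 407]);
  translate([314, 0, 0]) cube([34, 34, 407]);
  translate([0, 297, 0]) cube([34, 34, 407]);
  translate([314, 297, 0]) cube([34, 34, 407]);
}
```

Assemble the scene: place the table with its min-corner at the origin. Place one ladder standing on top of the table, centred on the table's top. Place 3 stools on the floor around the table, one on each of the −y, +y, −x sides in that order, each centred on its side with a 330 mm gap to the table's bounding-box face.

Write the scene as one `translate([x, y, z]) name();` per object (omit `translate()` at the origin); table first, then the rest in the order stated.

table();
translate([79, 302, 704]) ladder();
translate([147, -661, 0]) stool();
translate([147, 983, 0]) stool();
translate([-678, 161, 0]) stool();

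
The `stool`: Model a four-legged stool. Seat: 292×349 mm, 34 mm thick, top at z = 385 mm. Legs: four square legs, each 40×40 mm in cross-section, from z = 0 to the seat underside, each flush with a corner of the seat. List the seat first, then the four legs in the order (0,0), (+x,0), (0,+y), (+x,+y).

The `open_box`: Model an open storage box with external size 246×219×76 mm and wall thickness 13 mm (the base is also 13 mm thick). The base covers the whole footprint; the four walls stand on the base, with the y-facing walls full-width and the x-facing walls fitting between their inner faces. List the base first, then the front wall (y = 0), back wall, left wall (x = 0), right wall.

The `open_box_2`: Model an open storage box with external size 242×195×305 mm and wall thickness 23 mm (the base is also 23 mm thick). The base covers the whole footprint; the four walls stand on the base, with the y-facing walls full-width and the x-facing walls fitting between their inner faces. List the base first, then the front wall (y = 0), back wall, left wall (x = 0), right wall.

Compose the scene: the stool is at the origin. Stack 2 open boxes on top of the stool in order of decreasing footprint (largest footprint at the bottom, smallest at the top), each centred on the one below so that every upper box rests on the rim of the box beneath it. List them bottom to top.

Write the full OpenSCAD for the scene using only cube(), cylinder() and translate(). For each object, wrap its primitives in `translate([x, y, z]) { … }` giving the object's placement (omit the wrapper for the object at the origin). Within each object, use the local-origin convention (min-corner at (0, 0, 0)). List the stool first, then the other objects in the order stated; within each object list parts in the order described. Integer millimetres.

translate([0, 0, 351]) cube([292, 349, 34]);
cube([40, 40, 351]);
translate([252, 0, 0]) cube([40, 40, 351]);
translate([0, 309, 0]) cube([40, 40, 351]);
translate([252, 309, 0]) cube([40, 40, 351]);
translate([23, 65, 385]) {
  cube([246, 219, 13]);
  translate([0, 0, 13]) cube([246, 13, 63]);
  translate([0, 206, 13]) cube([246, 13, 63]);
  translate([0, 13, 13]) cube([13, 193, 63]);
  translate([233, 13, 13]) cube([13, 193, 63]);
}
translate([25, 77, 461]) {
  cube([242, 195, 23]);
  translate([0, 0, 23]) cube([242, 23, 282]);
  translate([0, 172, 23]) cube([242, 23, 282]);
  translate([0, 23, 23]) cube([23, 149, 282]);
  translate([219, 23, 23]) cube([23, 149, 282]);
}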